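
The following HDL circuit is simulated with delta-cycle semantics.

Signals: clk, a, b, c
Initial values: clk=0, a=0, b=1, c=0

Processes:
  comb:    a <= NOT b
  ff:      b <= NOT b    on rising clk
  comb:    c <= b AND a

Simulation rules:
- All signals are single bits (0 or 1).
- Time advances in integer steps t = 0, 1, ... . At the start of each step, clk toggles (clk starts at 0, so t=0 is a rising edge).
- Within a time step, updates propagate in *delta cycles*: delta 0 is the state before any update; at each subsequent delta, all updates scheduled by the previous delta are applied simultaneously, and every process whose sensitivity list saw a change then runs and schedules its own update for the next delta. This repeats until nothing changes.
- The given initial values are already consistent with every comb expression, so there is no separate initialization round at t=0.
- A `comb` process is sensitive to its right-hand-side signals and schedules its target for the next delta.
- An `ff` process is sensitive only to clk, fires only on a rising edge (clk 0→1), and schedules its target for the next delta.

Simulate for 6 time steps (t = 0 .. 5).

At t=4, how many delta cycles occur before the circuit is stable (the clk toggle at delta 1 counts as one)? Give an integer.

t0.Δ0 c=0 b=1 a=0 clk=0
t0.Δ1 c=0 b=1 a=0 clk=1
t0.Δ2 c=0 b=0 a=0 clk=1
t0.Δ3 c=0 b=0 a=1 clk=1
t1.Δ0 c=0 b=0 a=1 clk=1
t1.Δ1 c=0 b=0 a=1 clk=0
t2.Δ0 c=0 b=0 a=1 clk=0
t2.Δ1 c=0 b=0 a=1 clk=1
t2.Δ2 c=0 b=1 a=1 clk=1
t2.Δ3 c=1 b=1 a=0 clk=1
t2.Δ4 c=0 b=1 a=0 clk=1
t3.Δ0 c=0 b=1 a=0 clk=1
t3.Δ1 c=0 b=1 a=0 clk=0
t4.Δ0 c=0 b=1 a=0 clk=0
t4.Δ1 c=0 b=1 a=0 clk=1
t4.Δ2 c=0 b=0 a=0 clk=1
t4.Δ3 c=0 b=0 a=1 clk=1
t5.Δ0 c=0 b=0 a=1 clk=1
t5.Δ1 c=0 b=0 a=1 clk=0

3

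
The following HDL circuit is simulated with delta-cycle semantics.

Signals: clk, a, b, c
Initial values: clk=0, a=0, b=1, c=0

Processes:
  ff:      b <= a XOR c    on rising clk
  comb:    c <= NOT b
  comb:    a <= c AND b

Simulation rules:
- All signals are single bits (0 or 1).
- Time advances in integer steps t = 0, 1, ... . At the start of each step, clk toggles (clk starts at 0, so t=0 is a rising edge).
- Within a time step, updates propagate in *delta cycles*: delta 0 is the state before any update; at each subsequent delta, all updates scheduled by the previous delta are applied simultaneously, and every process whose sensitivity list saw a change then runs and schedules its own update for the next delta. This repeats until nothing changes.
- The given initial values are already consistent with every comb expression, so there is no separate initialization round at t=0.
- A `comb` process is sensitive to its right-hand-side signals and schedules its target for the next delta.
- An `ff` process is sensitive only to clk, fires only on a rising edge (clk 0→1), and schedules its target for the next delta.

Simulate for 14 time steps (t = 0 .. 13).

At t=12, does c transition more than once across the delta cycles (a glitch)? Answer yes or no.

no

t0.Δ0 clk=0 c=0 a=0 b=1
t0.Δ1 clk=1 c=0 a=0 b=1
t0.Δ2 clk=1 c=0 a=0 b=0
t0.Δ3 clk=1 c=1 a=0 b=0
t1.Δ0 clk=1 c=1 a=0 b=0
t1.Δ1 clk=0 c=1 a=0 b=0
t2.Δ0 clk=0 c=1 a=0 b=0
t2.Δ1 clk=1 c=1 a=0 b=0
t2.Δ2 clk=1 c=1 a=0 b=1
t2.Δ3 clk=1 c=0 a=1 b=1
t2.Δ4 clk=1 c=0 a=0 b=1
t3.Δ0 clk=1 c=0 a=0 b=1
t3.Δ1 clk=0 c=0 a=0 b=1
t4.Δ0 clk=0 c=0 a=0 b=1
t4.Δ1 clk=1 c=0 a=0 b=1
t4.Δ2 clk=1 c=0 a=0 b=0
t4.Δ3 clk=1 c=1 a=0 b=0
t5.Δ0 clk=1 c=1 a=0 b=0
t5.Δ1 clk=0 c=1 a=0 b=0
t6.Δ0 clk=0 c=1 a=0 b=0
t6.Δ1 clk=1 c=1 a=0 b=0
t6.Δ2 clk=1 c=1 a=0 b=1
t6.Δ3 clk=1 c=0 a=1 b=1
t6.Δ4 clk=1 c=0 a=0 b=1
t7.Δ0 clk=1 c=0 a=0 b=1
t7.Δ1 clk=0 c=0 a=0 b=1
t8.Δ0 clk=0 c=0 a=0 b=1
t8.Δ1 clk=1 c=0 a=0 b=1
t8.Δ2 clk=1 c=0 a=0 b=0
t8.Δ3 clk=1 c=1 a=0 b=0
t9.Δ0 clk=1 c=1 a=0 b=0
t9.Δ1 clk=0 c=1 a=0 b=0
t10.Δ0 clk=0 c=1 a=0 b=0
t10.Δ1 clk=1 c=1 a=0 b=0
t10.Δ2 clk=1 c=1 a=0 b=1
t10.Δ3 clk=1 c=0 a=1 b=1
t10.Δ4 clk=1 c=0 a=0 b=1
t11.Δ0 clk=1 c=0 a=0 b=1
t11.Δ1 clk=0 c=0 a=0 b=1
t12.Δ0 clk=0 c=0 a=0 b=1
t12.Δ1 clk=1 c=0 a=0 b=1
t12.Δ2 clk=1 c=0 a=0 b=0
t12.Δ3 clk=1 c=1 a=0 b=0
t13.Δ0 clk=1 c=1 a=0 b=0
t13.Δ1 clk=0 c=1 a=0 b=0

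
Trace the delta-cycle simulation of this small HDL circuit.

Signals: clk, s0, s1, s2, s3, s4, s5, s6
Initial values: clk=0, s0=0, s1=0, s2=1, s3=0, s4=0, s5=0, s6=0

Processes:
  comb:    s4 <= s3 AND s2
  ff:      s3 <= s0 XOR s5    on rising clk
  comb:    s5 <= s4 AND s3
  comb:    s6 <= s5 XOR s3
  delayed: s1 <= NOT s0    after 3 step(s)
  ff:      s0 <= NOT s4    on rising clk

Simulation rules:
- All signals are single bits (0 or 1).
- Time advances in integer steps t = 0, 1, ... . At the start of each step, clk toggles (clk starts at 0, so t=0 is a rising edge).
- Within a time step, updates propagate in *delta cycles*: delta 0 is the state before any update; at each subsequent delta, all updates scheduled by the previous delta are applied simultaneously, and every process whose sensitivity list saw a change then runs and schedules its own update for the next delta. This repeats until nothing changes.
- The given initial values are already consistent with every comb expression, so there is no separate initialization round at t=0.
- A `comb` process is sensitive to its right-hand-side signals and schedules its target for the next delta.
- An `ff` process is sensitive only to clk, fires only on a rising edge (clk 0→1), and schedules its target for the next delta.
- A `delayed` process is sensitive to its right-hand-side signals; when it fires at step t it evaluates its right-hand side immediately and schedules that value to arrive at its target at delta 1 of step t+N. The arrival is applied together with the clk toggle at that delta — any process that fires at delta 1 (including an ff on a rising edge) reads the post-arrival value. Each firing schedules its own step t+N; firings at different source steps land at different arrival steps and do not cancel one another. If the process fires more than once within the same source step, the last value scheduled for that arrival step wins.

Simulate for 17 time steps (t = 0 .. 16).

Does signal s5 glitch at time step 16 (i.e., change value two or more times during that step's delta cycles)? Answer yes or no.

t0.Δ0 s1=0 s5=0 clk=0 s4=0 s3=0 s2=1 s0=0 s6=0
t0.Δ1 s1=0 s5=0 clk=1 s4=0 s3=0 s2=1 s0=0 s6=0
t0.Δ2 s1=0 s5=0 clk=1 s4=0 s3=0 s2=1 s0=1 s6=0
t1.Δ0 s1=0 s5=0 clk=1 s4=0 s3=0 s2=1 s0=1 s6=0
t1.Δ1 s1=0 s5=0 clk=0 s4=0 s3=0 s2=1 s0=1 s6=0
t2.Δ0 s1=0 s5=0 clk=0 s4=0 s3=0 s2=1 s0=1 s6=0
t2.Δ1 s1=0 s5=0 clk=1 s4=0 s3=0 s2=1 s0=1 s6=0
t2.Δ2 s1=0 s5=0 clk=1 s4=0 s3=1 s2=1 s0=1 s6=0
t2.Δ3 s1=0 s5=0 clk=1 s4=1 s3=1 s2=1 s0=1 s6=1
t2.Δ4 s1=0 s5=1 clk=1 s4=1 s3=1 s2=1 s0=1 s6=1
t2.Δ5 s1=0 s5=1 clk=1 s4=1 s3=1 s2=1 s0=1 s6=0
t3.Δ0 s1=0 s5=1 clk=1 s4=1 s3=1 s2=1 s0=1 s6=0
t3.Δ1 s1=0 s5=1 clk=0 s4=1 s3=1 s2=1 s0=1 s6=0
t4.Δ0 s1=0 s5=1 clk=0 s4=1 s3=1 s2=1 s0=1 s6=0
t4.Δ1 s1=0 s5=1 clk=1 s4=1 s3=1 s2=1 s0=1 s6=0
t4.Δ2 s1=0 s5=1 clk=1 s4=1 s3=0 s2=1 s0=0 s6=0
t4.Δ3 s1=0 s5=0 clk=1 s4=0 s3=0 s2=1 s0=0 s6=1
t4.Δ4 s1=0 s5=0 clk=1 s4=0 s3=0 s2=1 s0=0 s6=0
t5.Δ0 s1=0 s5=0 clk=1 s4=0 s3=0 s2=1 s0=0 s6=0
t5.Δ1 s1=0 s5=0 clk=0 s4=0 s3=0 s2=1 s0=0 s6=0
t6.Δ0 s1=0 s5=0 clk=0 s4=0 s3=0 s2=1 s0=0 s6=0
t6.Δ1 s1=0 s5=0 clk=1 s4=0 s3=0 s2=1 s0=0 s6=0
t6.Δ2 s1=0 s5=0 clk=1 s4=0 s3=0 s2=1 s0=1 s6=0
t7.Δ0 s1=0 s5=0 clk=1 s4=0 s3=0 s2=1 s0=1 s6=0
t7.Δ1 s1=1 s5=0 clk=0 s4=0 s3=0 s2=1 s0=1 s6=0
t8.Δ0 s1=1 s5=0 clk=0 s4=0 s3=0 s2=1 s0=1 s6=0
t8.Δ1 s1=1 s5=0 clk=1 s4=0 s3=0 s2=1 s0=1 s6=0
t8.Δ2 s1=1 s5=0 clk=1 s4=0 s3=1 s2=1 s0=1 s6=0
t8.Δ3 s1=1 s5=0 clk=1 s4=1 s3=1 s2=1 s0=1 s6=1
t8.Δ4 s1=1 s5=1 clk=1 s4=1 s3=1 s2=1 s0=1 s6=1
t8.Δ5 s1=1 s5=1 clk=1 s4=1 s3=1 s2=1 s0=1 s6=0
t9.Δ0 s1=1 s5=1 clk=1 s4=1 s3=1 s2=1 s0=1 s6=0
t9.Δ1 s1=0 s5=1 clk=0 s4=1 s3=1 s2=1 s0=1 s6=0
t10.Δ0 s1=0 s5=1 clk=0 s4=1 s3=1 s2=1 s0=1 s6=0
t10.Δ1 s1=0 s5=1 clk=1 s4=1 s3=1 s2=1 s0=1 s6=0
t10.Δ2 s1=0 s5=1 clk=1 s4=1 s3=0 s2=1 s0=0 s6=0
t10.Δ3 s1=0 s5=0 clk=1 s4=0 s3=0 s2=1 s0=0 s6=1
t10.Δ4 s1=0 s5=0 clk=1 s4=0 s3=0 s2=1 s0=0 s6=0
t11.Δ0 s1=0 s5=0 clk=1 s4=0 s3=0 s2=1 s0=0 s6=0
t11.Δ1 s1=0 s5=0 clk=0 s4=0 s3=0 s2=1 s0=0 s6=0
t12.Δ0 s1=0 s5=0 clk=0 s4=0 s3=0 s2=1 s0=0 s6=0
t12.Δ1 s1=0 s5=0 clk=1 s4=0 s3=0 s2=1 s0=0 s6=0
t12.Δ2 s1=0 s5=0 clk=1 s4=0 s3=0 s2=1 s0=1 s6=0
t13.Δ0 s1=0 s5=0 clk=1 s4=0 s3=0 s2=1 s0=1 s6=0
t13.Δ1 s1=1 s5=0 clk=0 s4=0 s3=0 s2=1 s0=1 s6=0
t14.Δ0 s1=1 s5=0 clk=0 s4=0 s3=0 s2=1 s0=1 s6=0
t14.Δ1 s1=1 s5=0 clk=1 s4=0 s3=0 s2=1 s0=1 s6=0
t14.Δ2 s1=1 s5=0 clk=1 s4=0 s3=1 s2=1 s0=1 s6=0
t14.Δ3 s1=1 s5=0 clk=1 s4=1 s3=1 s2=1 s0=1 s6=1
t14.Δ4 s1=1 s5=1 clk=1 s4=1 s3=1 s2=1 s0=1 s6=1
t14.Δ5 s1=1 s5=1 clk=1 s4=1 s3=1 s2=1 s0=1 s6=0
t15.Δ0 s1=1 s5=1 clk=1 s4=1 s3=1 s2=1 s0=1 s6=0
t15.Δ1 s1=0 s5=1 clk=0 s4=1 s3=1 s2=1 s0=1 s6=0
t16.Δ0 s1=0 s5=1 clk=0 s4=1 s3=1 s2=1 s0=1 s6=0
t16.Δ1 s1=0 s5=1 clk=1 s4=1 s3=1 s2=1 s0=1 s6=0
t16.Δ2 s1=0 s5=1 clk=1 s4=1 s3=0 s2=1 s0=0 s6=0
t16.Δ3 s1=0 s5=0 clk=1 s4=0 s3=0 s2=1 s0=0 s6=1
t16.Δ4 s1=0 s5=0 clk=1 s4=0 s3=0 s2=1 s0=0 s6=0

no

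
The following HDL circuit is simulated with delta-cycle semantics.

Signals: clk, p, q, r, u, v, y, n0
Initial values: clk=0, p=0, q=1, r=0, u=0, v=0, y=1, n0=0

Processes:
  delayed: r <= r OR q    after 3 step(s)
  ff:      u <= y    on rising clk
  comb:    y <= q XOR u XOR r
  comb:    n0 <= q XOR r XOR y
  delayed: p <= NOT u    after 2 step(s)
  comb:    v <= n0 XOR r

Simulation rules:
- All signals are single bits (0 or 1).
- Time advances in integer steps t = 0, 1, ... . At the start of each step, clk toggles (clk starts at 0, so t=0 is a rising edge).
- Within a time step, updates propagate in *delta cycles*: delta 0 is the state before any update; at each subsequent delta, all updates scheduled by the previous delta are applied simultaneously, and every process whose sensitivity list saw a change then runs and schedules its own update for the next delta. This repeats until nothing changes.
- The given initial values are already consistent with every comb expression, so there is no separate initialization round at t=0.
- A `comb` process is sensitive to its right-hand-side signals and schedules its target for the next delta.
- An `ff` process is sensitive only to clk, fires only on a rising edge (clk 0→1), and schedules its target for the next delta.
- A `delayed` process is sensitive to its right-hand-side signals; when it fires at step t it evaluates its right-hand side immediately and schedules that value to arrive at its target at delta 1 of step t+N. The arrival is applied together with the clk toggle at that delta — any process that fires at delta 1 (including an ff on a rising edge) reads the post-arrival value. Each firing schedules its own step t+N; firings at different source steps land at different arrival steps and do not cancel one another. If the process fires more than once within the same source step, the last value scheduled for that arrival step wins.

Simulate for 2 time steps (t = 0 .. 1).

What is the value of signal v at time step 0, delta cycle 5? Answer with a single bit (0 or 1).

t=0 Δ0: n0=0 v=0 u=0 p=0 q=1 r=0 y=1 clk=0
  Δ1: clk:0→1
  Δ2: u:0→1
  Δ3: y:1→0
  Δ4: n0:0→1
  Δ5: v:0→1
  (5Δ to stable)
t=1 Δ0: n0=1 v=1 u=1 p=0 q=1 r=0 y=0 clk=1
  Δ1: clk:1→0
  (1Δ to stable)

1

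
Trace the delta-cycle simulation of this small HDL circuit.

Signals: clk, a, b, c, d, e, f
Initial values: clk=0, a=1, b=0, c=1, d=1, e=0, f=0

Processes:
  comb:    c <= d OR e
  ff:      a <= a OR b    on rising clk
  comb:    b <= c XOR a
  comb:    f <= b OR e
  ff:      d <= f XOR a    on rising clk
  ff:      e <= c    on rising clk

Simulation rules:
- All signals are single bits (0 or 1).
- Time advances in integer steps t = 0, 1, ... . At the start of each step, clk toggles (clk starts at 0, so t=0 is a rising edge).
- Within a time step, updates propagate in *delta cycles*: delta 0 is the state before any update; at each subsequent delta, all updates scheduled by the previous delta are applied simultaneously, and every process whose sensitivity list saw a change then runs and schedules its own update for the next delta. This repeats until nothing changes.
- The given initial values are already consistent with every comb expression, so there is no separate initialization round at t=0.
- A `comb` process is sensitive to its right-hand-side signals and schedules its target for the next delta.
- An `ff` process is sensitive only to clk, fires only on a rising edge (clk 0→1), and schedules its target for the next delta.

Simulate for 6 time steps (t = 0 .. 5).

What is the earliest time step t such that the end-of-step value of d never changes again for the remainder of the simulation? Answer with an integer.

2

[bits: f,d,clk,e,c,b,a]
t=0: Δ0=0100101 Δ1=0110101 Δ2=0111101 Δ3=1111101 | 3Δ
t=1: Δ0=1111101 Δ1=1101101 | 1Δ
t=2: Δ0=1101101 Δ1=1111101 Δ2=1011101 | 2Δ
t=3: Δ0=1011101 Δ1=1001101 | 1Δ
t=4: Δ0=1001101 Δ1=1011101 | 1Δ
t=5: Δ0=1011101 Δ1=1001101 | 1Δ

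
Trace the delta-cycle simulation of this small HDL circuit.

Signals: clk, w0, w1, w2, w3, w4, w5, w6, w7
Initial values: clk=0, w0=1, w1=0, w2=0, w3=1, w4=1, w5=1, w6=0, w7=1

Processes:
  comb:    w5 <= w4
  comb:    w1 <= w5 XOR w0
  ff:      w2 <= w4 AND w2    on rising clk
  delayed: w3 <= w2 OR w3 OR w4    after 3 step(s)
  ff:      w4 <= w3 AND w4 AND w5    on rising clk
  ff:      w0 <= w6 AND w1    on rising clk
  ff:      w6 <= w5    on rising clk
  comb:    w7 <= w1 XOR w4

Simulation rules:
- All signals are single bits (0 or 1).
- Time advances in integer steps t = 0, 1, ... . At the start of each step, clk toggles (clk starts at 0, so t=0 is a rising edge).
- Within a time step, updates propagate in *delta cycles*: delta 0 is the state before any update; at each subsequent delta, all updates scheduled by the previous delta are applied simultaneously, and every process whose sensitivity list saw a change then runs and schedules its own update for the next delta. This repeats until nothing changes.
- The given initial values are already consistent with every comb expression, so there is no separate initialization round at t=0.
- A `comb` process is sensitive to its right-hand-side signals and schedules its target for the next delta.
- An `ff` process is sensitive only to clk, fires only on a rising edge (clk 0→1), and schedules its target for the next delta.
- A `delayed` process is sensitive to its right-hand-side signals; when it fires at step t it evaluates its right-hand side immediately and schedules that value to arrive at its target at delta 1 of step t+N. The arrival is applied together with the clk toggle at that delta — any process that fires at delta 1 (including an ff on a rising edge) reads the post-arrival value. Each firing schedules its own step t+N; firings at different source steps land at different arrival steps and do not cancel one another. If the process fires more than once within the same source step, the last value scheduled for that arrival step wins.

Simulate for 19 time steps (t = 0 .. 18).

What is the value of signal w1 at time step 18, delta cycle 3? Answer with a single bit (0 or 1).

[bits: w6,w4,w1,w0,w7,w5,clk,w2,w3]
t=0: Δ0=010111001 Δ1=010111101 Δ2=110011101 Δ3=111011101 Δ4=111001101 | 4Δ
t=1: Δ0=111001101 Δ1=111001001 | 1Δ
t=2: Δ0=111001001 Δ1=111001101 Δ2=111101101 Δ3=110101101 Δ4=110111101 | 4Δ
t=3: Δ0=110111101 Δ1=110111001 | 1Δ
t=4: Δ0=110111001 Δ1=110111101 Δ2=110011101 Δ3=111011101 Δ4=111001101 | 4Δ
t=5: Δ0=111001101 Δ1=111001001 | 1Δ
t=6: Δ0=111001001 Δ1=111001101 Δ2=111101101 Δ3=110101101 Δ4=110111101 | 4Δ
t=7: Δ0=110111101 Δ1=110111001 | 1Δ
t=8: Δ0=110111001 Δ1=110111101 Δ2=110011101 Δ3=111011101 Δ4=111001101 | 4Δ
t=9: Δ0=111001101 Δ1=111001001 | 1Δ
t=10: Δ0=111001001 Δ1=111001101 Δ2=111101101 Δ3=110101101 Δ4=110111101 | 4Δ
t=11: Δ0=110111101 Δ1=110111001 | 1Δ
t=12: Δ0=110111001 Δ1=110111101 Δ2=110011101 Δ3=111011101 Δ4=111001101 | 4Δ
t=13: Δ0=111001101 Δ1=111001001 | 1Δ
t=14: Δ0=111001001 Δ1=111001101 Δ2=111101101 Δ3=110101101 Δ4=110111101 | 4Δ
t=15: Δ0=110111101 Δ1=110111001 | 1Δ
t=16: Δ0=110111001 Δ1=110111101 Δ2=110011101 Δ3=111011101 Δ4=111001101 | 4Δ
t=17: Δ0=111001101 Δ1=111001001 | 1Δ
t=18: Δ0=111001001 Δ1=111001101 Δ2=111101101 Δ3=110101101 Δ4=110111101 | 4Δ

0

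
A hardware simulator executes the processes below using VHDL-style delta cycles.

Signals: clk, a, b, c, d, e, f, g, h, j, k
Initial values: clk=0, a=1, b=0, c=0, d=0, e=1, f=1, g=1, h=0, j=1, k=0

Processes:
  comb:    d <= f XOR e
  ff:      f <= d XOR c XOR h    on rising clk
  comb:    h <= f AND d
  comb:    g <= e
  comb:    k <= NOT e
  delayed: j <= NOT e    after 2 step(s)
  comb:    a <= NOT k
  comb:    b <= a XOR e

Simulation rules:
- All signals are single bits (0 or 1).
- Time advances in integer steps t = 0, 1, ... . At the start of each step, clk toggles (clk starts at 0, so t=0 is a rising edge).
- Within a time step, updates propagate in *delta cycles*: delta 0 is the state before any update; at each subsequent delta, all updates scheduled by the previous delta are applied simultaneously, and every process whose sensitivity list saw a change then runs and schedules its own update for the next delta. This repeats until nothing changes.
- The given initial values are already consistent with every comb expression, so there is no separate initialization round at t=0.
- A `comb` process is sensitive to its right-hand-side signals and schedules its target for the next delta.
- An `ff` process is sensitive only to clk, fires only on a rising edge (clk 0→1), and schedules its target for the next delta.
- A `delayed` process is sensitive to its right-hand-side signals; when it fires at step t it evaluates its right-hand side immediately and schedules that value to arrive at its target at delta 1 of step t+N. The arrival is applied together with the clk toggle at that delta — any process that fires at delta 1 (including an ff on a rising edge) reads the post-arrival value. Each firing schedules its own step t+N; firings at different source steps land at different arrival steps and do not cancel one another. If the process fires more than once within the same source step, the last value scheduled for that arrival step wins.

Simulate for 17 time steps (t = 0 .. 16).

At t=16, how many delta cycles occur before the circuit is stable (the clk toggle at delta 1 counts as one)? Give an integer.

3

[bits: g,e,clk,d,f,k,c,b,h,a,j]
t=0: Δ0=11001000011 Δ1=11101000011 Δ2=11100000011 Δ3=11110000011 | 3Δ
t=1: Δ0=11110000011 Δ1=11010000011 | 1Δ
t=2: Δ0=11010000011 Δ1=11110000011 Δ2=11111000011 Δ3=11101000111 Δ4=11101000011 | 4Δ
t=3: Δ0=11101000011 Δ1=11001000011 | 1Δ
t=4: Δ0=11001000011 Δ1=11101000011 Δ2=11100000011 Δ3=11110000011 | 3Δ
t=5: Δ0=11110000011 Δ1=11010000011 | 1Δ
t=6: Δ0=11010000011 Δ1=11110000011 Δ2=11111000011 Δ3=11101000111 Δ4=11101000011 | 4Δ
t=7: Δ0=11101000011 Δ1=11001000011 | 1Δ
t=8: Δ0=11001000011 Δ1=11101000011 Δ2=11100000011 Δ3=11110000011 | 3Δ
t=9: Δ0=11110000011 Δ1=11010000011 | 1Δ
t=10: Δ0=11010000011 Δ1=11110000011 Δ2=11111000011 Δ3=11101000111 Δ4=11101000011 | 4Δ
t=11: Δ0=11101000011 Δ1=11001000011 | 1Δ
t=12: Δ0=11001000011 Δ1=11101000011 Δ2=11100000011 Δ3=11110000011 | 3Δ
t=13: Δ0=11110000011 Δ1=11010000011 | 1Δ
t=14: Δ0=11010000011 Δ1=11110000011 Δ2=11111000011 Δ3=11101000111 Δ4=11101000011 | 4Δ
t=15: Δ0=11101000011 Δ1=11001000011 | 1Δ
t=16: Δ0=11001000011 Δ1=11101000011 Δ2=11100000011 Δ3=11110000011 | 3Δ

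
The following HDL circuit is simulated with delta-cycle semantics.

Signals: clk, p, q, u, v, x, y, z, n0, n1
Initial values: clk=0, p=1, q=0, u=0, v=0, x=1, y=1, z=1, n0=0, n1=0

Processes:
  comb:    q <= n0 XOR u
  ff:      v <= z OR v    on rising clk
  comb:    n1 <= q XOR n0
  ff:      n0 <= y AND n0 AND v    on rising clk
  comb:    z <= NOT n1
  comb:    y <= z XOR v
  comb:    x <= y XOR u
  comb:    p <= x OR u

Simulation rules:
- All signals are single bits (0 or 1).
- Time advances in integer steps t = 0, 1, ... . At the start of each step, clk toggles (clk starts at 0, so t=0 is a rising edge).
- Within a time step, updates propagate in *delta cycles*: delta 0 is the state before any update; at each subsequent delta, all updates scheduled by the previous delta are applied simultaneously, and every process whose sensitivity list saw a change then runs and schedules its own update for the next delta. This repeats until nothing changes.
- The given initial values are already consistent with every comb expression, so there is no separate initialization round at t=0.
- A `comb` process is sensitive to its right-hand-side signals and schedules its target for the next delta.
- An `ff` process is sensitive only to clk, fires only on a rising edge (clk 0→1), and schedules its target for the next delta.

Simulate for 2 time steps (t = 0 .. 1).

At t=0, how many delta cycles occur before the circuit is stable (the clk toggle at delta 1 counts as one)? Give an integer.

5

[bits: z,n0,p,q,n1,x,u,y,v,clk]
t=0: Δ0=1010010100 Δ1=1010010101 Δ2=1010010111 Δ3=1010010011 Δ4=1010000011 Δ5=1000000011 | 5Δ
t=1: Δ0=1000000011 Δ1=1000000010 | 1Δ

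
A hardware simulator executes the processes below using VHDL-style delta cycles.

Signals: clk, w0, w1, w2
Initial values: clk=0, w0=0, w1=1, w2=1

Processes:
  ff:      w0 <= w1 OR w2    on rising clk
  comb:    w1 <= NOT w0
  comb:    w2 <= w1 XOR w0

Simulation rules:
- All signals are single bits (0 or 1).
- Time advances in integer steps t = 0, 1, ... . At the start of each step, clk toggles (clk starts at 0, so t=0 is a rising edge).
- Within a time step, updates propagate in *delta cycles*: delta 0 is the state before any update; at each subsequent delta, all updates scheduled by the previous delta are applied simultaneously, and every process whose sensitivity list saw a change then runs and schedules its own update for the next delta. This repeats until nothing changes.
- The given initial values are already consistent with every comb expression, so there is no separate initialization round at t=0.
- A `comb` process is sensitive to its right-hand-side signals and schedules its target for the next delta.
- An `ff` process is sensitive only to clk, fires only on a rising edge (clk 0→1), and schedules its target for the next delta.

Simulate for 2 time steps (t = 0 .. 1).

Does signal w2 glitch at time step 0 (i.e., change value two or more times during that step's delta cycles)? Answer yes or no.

t=0 Δ0: w2=1 w0=0 w1=1 clk=0
  Δ1: clk:0→1
  Δ2: w0:0→1
  Δ3: w2:1→0, w1:1→0
  Δ4: w2:0→1
  (4Δ to stable)
t=1 Δ0: w2=1 w0=1 w1=0 clk=1
  Δ1: clk:1→0
  (1Δ to stable)

yes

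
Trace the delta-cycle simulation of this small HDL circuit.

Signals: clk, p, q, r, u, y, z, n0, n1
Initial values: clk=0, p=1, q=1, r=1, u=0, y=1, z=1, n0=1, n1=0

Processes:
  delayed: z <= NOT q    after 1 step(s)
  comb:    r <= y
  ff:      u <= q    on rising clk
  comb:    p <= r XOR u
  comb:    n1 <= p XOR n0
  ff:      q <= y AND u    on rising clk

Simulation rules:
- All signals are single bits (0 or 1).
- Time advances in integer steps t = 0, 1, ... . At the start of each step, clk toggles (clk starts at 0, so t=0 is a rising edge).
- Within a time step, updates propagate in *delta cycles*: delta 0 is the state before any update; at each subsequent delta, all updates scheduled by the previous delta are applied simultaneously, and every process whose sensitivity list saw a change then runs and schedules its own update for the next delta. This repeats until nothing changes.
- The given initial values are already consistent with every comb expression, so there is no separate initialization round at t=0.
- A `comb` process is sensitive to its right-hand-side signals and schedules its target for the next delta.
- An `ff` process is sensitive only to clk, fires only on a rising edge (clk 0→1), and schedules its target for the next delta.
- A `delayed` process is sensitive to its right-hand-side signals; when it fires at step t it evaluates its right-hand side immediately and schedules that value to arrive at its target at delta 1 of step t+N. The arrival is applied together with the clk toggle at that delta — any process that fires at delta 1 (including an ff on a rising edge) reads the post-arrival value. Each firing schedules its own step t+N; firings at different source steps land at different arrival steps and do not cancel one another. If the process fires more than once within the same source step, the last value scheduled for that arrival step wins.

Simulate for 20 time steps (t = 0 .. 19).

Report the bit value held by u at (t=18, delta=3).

t=0 Δ0: clk=0 u=0 r=1 z=1 q=1 y=1 n0=1 n1=0 p=1
  Δ1: clk:0→1
  Δ2: u:0→1, q:1→0
  Δ3: p:1→0
  Δ4: n1:0→1
  (4Δ to stable)
t=1 Δ0: clk=1 u=1 r=1 z=1 q=0 y=1 n0=1 n1=1 p=0
  Δ1: clk:1→0
  (1Δ to stable)
t=2 Δ0: clk=0 u=1 r=1 z=1 q=0 y=1 n0=1 n1=1 p=0
  Δ1: clk:0→1
  Δ2: u:1→0, q:0→1
  Δ3: p:0→1
  Δ4: n1:1→0
  (4Δ to stable)
t=3 Δ0: clk=1 u=0 r=1 z=1 q=1 y=1 n0=1 n1=0 p=1
  Δ1: clk:1→0, z:1→0
  (1Δ to stable)
t=4 Δ0: clk=0 u=0 r=1 z=0 q=1 y=1 n0=1 n1=0 p=1
  Δ1: clk:0→1
  Δ2: u:0→1, q:1→0
  Δ3: p:1→0
  Δ4: n1:0→1
  (4Δ to stable)
t=5 Δ0: clk=1 u=1 r=1 z=0 q=0 y=1 n0=1 n1=1 p=0
  Δ1: clk:1→0, z:0→1
  (1Δ to stable)
t=6 Δ0: clk=0 u=1 r=1 z=1 q=0 y=1 n0=1 n1=1 p=0
  Δ1: clk:0→1
  Δ2: u:1→0, q:0→1
  Δ3: p:0→1
  Δ4: n1:1→0
  (4Δ to stable)
t=7 Δ0: clk=1 u=0 r=1 z=1 q=1 y=1 n0=1 n1=0 p=1
  Δ1: clk:1→0, z:1→0
  (1Δ to stable)
t=8 Δ0: clk=0 u=0 r=1 z=0 q=1 y=1 n0=1 n1=0 p=1
  Δ1: clk:0→1
  Δ2: u:0→1, q:1→0
  Δ3: p:1→0
  Δ4: n1:0→1
  (4Δ to stable)
t=9 Δ0: clk=1 u=1 r=1 z=0 q=0 y=1 n0=1 n1=1 p=0
  Δ1: clk:1→0, z:0→1
  (1Δ to stable)
t=10 Δ0: clk=0 u=1 r=1 z=1 q=0 y=1 n0=1 n1=1 p=0
  Δ1: clk:0→1
  Δ2: u:1→0, q:0→1
  Δ3: p:0→1
  Δ4: n1:1→0
  (4Δ to stable)
t=11 Δ0: clk=1 u=0 r=1 z=1 q=1 y=1 n0=1 n1=0 p=1
  Δ1: clk:1→0, z:1→0
  (1Δ to stable)
t=12 Δ0: clk=0 u=0 r=1 z=0 q=1 y=1 n0=1 n1=0 p=1
  Δ1: clk:0→1
  Δ2: u:0→1, q:1→0
  Δ3: p:1→0
  Δ4: n1:0→1
  (4Δ to stable)
t=13 Δ0: clk=1 u=1 r=1 z=0 q=0 y=1 n0=1 n1=1 p=0
  Δ1: clk:1→0, z:0→1
  (1Δ to stable)
t=14 Δ0: clk=0 u=1 r=1 z=1 q=0 y=1 n0=1 n1=1 p=0
  Δ1: clk:0→1
  Δ2: u:1→0, q:0→1
  Δ3: p:0→1
  Δ4: n1:1→0
  (4Δ to stable)
t=15 Δ0: clk=1 u=0 r=1 z=1 q=1 y=1 n0=1 n1=0 p=1
  Δ1: clk:1→0, z:1→0
  (1Δ to stable)
t=16 Δ0: clk=0 u=0 r=1 z=0 q=1 y=1 n0=1 n1=0 p=1
  Δ1: clk:0→1
  Δ2: u:0→1, q:1→0
  Δ3: p:1→0
  Δ4: n1:0→1
  (4Δ to stable)
t=17 Δ0: clk=1 u=1 r=1 z=0 q=0 y=1 n0=1 n1=1 p=0
  Δ1: clk:1→0, z:0→1
  (1Δ to stable)
t=18 Δ0: clk=0 u=1 r=1 z=1 q=0 y=1 n0=1 n1=1 p=0
  Δ1: clk:0→1
  Δ2: u:1→0, q:0→1
  Δ3: p:0→1
  Δ4: n1:1→0
  (4Δ to stable)
t=19 Δ0: clk=1 u=0 r=1 z=1 q=1 y=1 n0=1 n1=0 p=1
  Δ1: clk:1→0, z:1→0
  (1Δ to stable)

0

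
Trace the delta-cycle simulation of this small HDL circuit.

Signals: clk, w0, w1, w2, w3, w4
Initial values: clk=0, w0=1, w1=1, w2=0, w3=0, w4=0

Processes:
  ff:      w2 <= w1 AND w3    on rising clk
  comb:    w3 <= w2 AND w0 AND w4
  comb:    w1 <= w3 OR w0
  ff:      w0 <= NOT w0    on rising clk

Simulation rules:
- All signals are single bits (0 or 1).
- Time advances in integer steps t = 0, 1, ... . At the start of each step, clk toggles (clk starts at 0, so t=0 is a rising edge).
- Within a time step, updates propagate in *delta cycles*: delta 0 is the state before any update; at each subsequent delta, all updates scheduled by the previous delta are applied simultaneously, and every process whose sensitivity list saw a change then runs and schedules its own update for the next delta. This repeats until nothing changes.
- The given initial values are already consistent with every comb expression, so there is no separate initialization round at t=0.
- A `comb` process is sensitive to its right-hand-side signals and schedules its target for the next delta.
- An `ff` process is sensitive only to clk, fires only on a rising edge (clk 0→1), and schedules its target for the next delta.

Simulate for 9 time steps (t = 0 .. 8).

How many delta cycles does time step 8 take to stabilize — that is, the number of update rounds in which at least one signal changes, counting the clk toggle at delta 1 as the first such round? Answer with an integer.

[bits: w2,w3,clk,w4,w1,w0]
t=0: Δ0=000011 Δ1=001011 Δ2=001010 Δ3=001000 | 3Δ
t=1: Δ0=001000 Δ1=000000 | 1Δ
t=2: Δ0=000000 Δ1=001000 Δ2=001001 Δ3=001011 | 3Δ
t=3: Δ0=001011 Δ1=000011 | 1Δ
t=4: Δ0=000011 Δ1=001011 Δ2=001010 Δ3=001000 | 3Δ
t=5: Δ0=001000 Δ1=000000 | 1Δ
t=6: Δ0=000000 Δ1=001000 Δ2=001001 Δ3=001011 | 3Δ
t=7: Δ0=001011 Δ1=000011 | 1Δ
t=8: Δ0=000011 Δ1=001011 Δ2=001010 Δ3=001000 | 3Δ

3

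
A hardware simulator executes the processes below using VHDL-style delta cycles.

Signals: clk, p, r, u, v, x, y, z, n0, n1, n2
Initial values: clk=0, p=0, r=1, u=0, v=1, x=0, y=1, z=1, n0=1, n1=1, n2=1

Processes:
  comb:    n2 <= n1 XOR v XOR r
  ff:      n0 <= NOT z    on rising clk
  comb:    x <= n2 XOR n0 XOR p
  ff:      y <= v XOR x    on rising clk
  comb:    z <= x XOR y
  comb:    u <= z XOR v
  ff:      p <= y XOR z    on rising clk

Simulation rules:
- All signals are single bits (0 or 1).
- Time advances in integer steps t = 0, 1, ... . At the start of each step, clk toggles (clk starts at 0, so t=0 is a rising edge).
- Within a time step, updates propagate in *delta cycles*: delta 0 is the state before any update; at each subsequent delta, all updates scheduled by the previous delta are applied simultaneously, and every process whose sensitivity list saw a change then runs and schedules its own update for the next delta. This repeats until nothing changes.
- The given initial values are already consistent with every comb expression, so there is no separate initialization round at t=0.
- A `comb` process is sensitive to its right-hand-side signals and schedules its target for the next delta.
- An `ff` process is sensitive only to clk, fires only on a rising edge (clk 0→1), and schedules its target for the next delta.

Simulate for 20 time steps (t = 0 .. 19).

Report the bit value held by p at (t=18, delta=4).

t=0 Δ0: u=0 n1=1 n0=1 p=0 clk=0 x=0 r=1 z=1 v=1 n2=1 y=1
  Δ1: clk:0→1
  Δ2: n0:1→0
  Δ3: x:0→1
  Δ4: z:1→0
  Δ5: u:0→1
  (5Δ to stable)
t=1 Δ0: u=1 n1=1 n0=0 p=0 clk=1 x=1 r=1 z=0 v=1 n2=1 y=1
  Δ1: clk:1→0
  (1Δ to stable)
t=2 Δ0: u=1 n1=1 n0=0 p=0 clk=0 x=1 r=1 z=0 v=1 n2=1 y=1
  Δ1: clk:0→1
  Δ2: n0:0→1, p:0→1, y:1→0
  Δ3: z:0→1
  Δ4: u:1→0
  (4Δ to stable)
t=3 Δ0: u=0 n1=1 n0=1 p=1 clk=1 x=1 r=1 z=1 v=1 n2=1 y=0
  Δ1: clk:1→0
  (1Δ to stable)
t=4 Δ0: u=0 n1=1 n0=1 p=1 clk=0 x=1 r=1 z=1 v=1 n2=1 y=0
  Δ1: clk:0→1
  Δ2: n0:1→0
  Δ3: x:1→0
  Δ4: z:1→0
  Δ5: u:0→1
  (5Δ to stable)
t=5 Δ0: u=1 n1=1 n0=0 p=1 clk=1 x=0 r=1 z=0 v=1 n2=1 y=0
  Δ1: clk:1→0
  (1Δ to stable)
t=6 Δ0: u=1 n1=1 n0=0 p=1 clk=0 x=0 r=1 z=0 v=1 n2=1 y=0
  Δ1: clk:0→1
  Δ2: n0:0→1, p:1→0, y:0→1
  Δ3: z:0→1
  Δ4: u:1→0
  (4Δ to stable)
t=7 Δ0: u=0 n1=1 n0=1 p=0 clk=1 x=0 r=1 z=1 v=1 n2=1 y=1
  Δ1: clk:1→0
  (1Δ to stable)
t=8 Δ0: u=0 n1=1 n0=1 p=0 clk=0 x=0 r=1 z=1 v=1 n2=1 y=1
  Δ1: clk:0→1
  Δ2: n0:1→0
  Δ3: x:0→1
  Δ4: z:1→0
  Δ5: u:0→1
  (5Δ to stable)
t=9 Δ0: u=1 n1=1 n0=0 p=0 clk=1 x=1 r=1 z=0 v=1 n2=1 y=1
  Δ1: clk:1→0
  (1Δ to stable)
t=10 Δ0: u=1 n1=1 n0=0 p=0 clk=0 x=1 r=1 z=0 v=1 n2=1 y=1
  Δ1: clk:0→1
  Δ2: n0:0→1, p:0→1, y:1→0
  Δ3: z:0→1
  Δ4: u:1→0
  (4Δ to stable)
t=11 Δ0: u=0 n1=1 n0=1 p=1 clk=1 x=1 r=1 z=1 v=1 n2=1 y=0
  Δ1: clk:1→0
  (1Δ to stable)
t=12 Δ0: u=0 n1=1 n0=1 p=1 clk=0 x=1 r=1 z=1 v=1 n2=1 y=0
  Δ1: clk:0→1
  Δ2: n0:1→0
  Δ3: x:1→0
  Δ4: z:1→0
  Δ5: u:0→1
  (5Δ to stable)
t=13 Δ0: u=1 n1=1 n0=0 p=1 clk=1 x=0 r=1 z=0 v=1 n2=1 y=0
  Δ1: clk:1→0
  (1Δ to stable)
t=14 Δ0: u=1 n1=1 n0=0 p=1 clk=0 x=0 r=1 z=0 v=1 n2=1 y=0
  Δ1: clk:0→1
  Δ2: n0:0→1, p:1→0, y:0→1
  Δ3: z:0→1
  Δ4: u:1→0
  (4Δ to stable)
t=15 Δ0: u=0 n1=1 n0=1 p=0 clk=1 x=0 r=1 z=1 v=1 n2=1 y=1
  Δ1: clk:1→0
  (1Δ to stable)
t=16 Δ0: u=0 n1=1 n0=1 p=0 clk=0 x=0 r=1 z=1 v=1 n2=1 y=1
  Δ1: clk:0→1
  Δ2: n0:1→0
  Δ3: x:0→1
  Δ4: z:1→0
  Δ5: u:0→1
  (5Δ to stable)
t=17 Δ0: u=1 n1=1 n0=0 p=0 clk=1 x=1 r=1 z=0 v=1 n2=1 y=1
  Δ1: clk:1→0
  (1Δ to stable)
t=18 Δ0: u=1 n1=1 n0=0 p=0 clk=0 x=1 r=1 z=0 v=1 n2=1 y=1
  Δ1: clk:0→1
  Δ2: n0:0→1, p:0→1, y:1→0
  Δ3: z:0→1
  Δ4: u:1→0
  (4Δ to stable)
t=19 Δ0: u=0 n1=1 n0=1 p=1 clk=1 x=1 r=1 z=1 v=1 n2=1 y=0
  Δ1: clk:1→0
  (1Δ to stable)

1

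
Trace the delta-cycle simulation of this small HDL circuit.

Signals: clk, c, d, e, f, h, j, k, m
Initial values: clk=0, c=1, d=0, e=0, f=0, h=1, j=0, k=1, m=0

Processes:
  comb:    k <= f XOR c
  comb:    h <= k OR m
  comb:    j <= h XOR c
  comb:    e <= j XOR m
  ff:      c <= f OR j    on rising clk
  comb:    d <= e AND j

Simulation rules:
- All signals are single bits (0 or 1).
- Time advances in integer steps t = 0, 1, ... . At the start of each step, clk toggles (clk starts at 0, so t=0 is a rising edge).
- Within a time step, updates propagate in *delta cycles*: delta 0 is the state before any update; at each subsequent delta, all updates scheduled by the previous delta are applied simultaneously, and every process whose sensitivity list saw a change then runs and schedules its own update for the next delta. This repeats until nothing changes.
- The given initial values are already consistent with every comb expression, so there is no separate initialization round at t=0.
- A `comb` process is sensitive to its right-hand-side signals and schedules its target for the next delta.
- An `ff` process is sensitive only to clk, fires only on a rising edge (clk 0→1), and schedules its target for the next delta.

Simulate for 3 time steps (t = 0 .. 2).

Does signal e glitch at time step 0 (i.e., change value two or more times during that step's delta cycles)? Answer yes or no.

yes

t=0 Δ0: c=1 h=1 e=0 m=0 f=0 j=0 d=0 clk=0 k=1
  Δ1: clk:0→1
  Δ2: c:1→0
  Δ3: j:0→1, k:1→0
  Δ4: h:1→0, e:0→1
  Δ5: j:1→0, d:0→1
  Δ6: e:1→0, d:1→0
  (6Δ to stable)
t=1 Δ0: c=0 h=0 e=0 m=0 f=0 j=0 d=0 clk=1 k=0
  Δ1: clk:1→0
  (1Δ to stable)
t=2 Δ0: c=0 h=0 e=0 m=0 f=0 j=0 d=0 clk=0 k=0
  Δ1: clk:0→1
  (1Δ to stable)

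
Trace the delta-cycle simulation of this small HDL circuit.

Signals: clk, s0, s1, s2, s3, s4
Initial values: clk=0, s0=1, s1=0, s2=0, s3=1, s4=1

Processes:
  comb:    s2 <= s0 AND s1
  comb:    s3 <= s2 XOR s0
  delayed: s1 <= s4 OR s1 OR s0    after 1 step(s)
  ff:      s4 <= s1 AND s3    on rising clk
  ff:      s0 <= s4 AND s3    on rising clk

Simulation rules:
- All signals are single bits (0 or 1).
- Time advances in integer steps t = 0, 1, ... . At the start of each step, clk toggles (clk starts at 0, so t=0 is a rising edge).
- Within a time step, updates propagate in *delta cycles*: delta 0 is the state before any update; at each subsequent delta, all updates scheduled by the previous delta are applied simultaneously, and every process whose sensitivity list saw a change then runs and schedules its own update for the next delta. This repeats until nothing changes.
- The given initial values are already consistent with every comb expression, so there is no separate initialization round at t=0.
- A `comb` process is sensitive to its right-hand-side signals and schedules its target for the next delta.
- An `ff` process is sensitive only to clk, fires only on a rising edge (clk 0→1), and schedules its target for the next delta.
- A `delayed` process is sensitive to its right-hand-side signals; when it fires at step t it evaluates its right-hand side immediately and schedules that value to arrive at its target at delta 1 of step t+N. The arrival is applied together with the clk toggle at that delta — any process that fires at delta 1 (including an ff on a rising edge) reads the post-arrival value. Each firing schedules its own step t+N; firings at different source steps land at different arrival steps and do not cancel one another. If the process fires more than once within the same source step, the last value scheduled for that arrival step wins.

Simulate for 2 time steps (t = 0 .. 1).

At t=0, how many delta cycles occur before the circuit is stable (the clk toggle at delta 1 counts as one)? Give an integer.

[bits: s4,s1,s0,s3,s2,clk]
t=0: Δ0=101100 Δ1=101101 Δ2=001101 | 2Δ
t=1: Δ0=001101 Δ1=011100 Δ2=011110 Δ3=011010 | 3Δ

2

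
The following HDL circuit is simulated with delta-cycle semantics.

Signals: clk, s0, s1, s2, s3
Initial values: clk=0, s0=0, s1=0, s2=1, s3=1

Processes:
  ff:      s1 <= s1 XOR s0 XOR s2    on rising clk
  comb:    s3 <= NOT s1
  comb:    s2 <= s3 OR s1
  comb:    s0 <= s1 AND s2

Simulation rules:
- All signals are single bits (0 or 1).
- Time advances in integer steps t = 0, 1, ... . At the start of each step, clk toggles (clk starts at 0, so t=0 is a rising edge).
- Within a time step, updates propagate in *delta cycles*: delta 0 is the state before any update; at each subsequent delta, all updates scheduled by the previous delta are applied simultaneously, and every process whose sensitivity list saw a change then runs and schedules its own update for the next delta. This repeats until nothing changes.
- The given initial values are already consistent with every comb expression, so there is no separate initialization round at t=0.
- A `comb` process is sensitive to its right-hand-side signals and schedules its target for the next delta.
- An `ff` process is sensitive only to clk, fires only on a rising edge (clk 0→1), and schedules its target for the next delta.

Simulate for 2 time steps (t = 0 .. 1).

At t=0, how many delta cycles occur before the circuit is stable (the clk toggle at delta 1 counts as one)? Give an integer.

3

t=0 Δ0: clk=0 s1=0 s3=1 s0=0 s2=1
  Δ1: clk:0→1
  Δ2: s1:0→1
  Δ3: s3:1→0, s0:0→1
  (3Δ to stable)
t=1 Δ0: clk=1 s1=1 s3=0 s0=1 s2=1
  Δ1: clk:1→0
  (1Δ to stable)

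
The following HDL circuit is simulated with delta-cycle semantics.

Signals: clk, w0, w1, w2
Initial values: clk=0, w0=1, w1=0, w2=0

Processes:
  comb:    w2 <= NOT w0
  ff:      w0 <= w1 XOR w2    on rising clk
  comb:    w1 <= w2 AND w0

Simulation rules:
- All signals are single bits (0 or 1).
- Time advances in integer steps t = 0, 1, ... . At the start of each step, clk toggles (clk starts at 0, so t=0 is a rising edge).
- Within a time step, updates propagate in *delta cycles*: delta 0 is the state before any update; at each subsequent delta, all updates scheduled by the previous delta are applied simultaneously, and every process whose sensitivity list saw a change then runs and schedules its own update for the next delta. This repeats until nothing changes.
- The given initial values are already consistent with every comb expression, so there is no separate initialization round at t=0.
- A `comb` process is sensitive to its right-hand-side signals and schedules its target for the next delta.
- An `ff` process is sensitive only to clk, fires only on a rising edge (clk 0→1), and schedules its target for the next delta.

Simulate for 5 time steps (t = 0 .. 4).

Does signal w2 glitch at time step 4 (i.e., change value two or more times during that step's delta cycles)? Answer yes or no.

[bits: w0,w1,w2,clk]
t=0: Δ0=1000 Δ1=1001 Δ2=0001 Δ3=0011 | 3Δ
t=1: Δ0=0011 Δ1=0010 | 1Δ
t=2: Δ0=0010 Δ1=0011 Δ2=1011 Δ3=1101 Δ4=1001 | 4Δ
t=3: Δ0=1001 Δ1=1000 | 1Δ
t=4: Δ0=1000 Δ1=1001 Δ2=0001 Δ3=0011 | 3Δ

no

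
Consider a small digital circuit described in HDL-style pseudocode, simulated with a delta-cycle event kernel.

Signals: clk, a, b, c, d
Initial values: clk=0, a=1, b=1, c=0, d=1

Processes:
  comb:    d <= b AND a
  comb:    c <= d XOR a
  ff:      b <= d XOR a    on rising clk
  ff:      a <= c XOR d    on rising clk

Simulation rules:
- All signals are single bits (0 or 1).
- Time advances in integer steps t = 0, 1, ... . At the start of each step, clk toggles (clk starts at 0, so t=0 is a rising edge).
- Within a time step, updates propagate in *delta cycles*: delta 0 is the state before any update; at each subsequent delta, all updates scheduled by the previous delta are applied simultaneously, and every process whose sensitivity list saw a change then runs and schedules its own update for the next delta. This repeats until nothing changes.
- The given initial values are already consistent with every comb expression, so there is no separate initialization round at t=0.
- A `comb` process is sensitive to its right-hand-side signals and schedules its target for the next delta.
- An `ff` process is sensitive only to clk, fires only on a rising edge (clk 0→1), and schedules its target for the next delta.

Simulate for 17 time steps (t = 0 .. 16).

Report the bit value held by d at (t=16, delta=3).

t0.Δ0 b=1 d=1 c=0 a=1 clk=0
t0.Δ1 b=1 d=1 c=0 a=1 clk=1
t0.Δ2 b=0 d=1 c=0 a=1 clk=1
t0.Δ3 b=0 d=0 c=0 a=1 clk=1
t0.Δ4 b=0 d=0 c=1 a=1 clk=1
t1.Δ0 b=0 d=0 c=1 a=1 clk=1
t1.Δ1 b=0 d=0 c=1 a=1 clk=0
t2.Δ0 b=0 d=0 c=1 a=1 clk=0
t2.Δ1 b=0 d=0 c=1 a=1 clk=1
t2.Δ2 b=1 d=0 c=1 a=1 clk=1
t2.Δ3 b=1 d=1 c=1 a=1 clk=1
t2.Δ4 b=1 d=1 c=0 a=1 clk=1
t3.Δ0 b=1 d=1 c=0 a=1 clk=1
t3.Δ1 b=1 d=1 c=0 a=1 clk=0
t4.Δ0 b=1 d=1 c=0 a=1 clk=0
t4.Δ1 b=1 d=1 c=0 a=1 clk=1
t4.Δ2 b=0 d=1 c=0 a=1 clk=1
t4.Δ3 b=0 d=0 c=0 a=1 clk=1
t4.Δ4 b=0 d=0 c=1 a=1 clk=1
t5.Δ0 b=0 d=0 c=1 a=1 clk=1
t5.Δ1 b=0 d=0 c=1 a=1 clk=0
t6.Δ0 b=0 d=0 c=1 a=1 clk=0
t6.Δ1 b=0 d=0 c=1 a=1 clk=1
t6.Δ2 b=1 d=0 c=1 a=1 clk=1
t6.Δ3 b=1 d=1 c=1 a=1 clk=1
t6.Δ4 b=1 d=1 c=0 a=1 clk=1
t7.Δ0 b=1 d=1 c=0 a=1 clk=1
t7.Δ1 b=1 d=1 c=0 a=1 clk=0
t8.Δ0 b=1 d=1 c=0 a=1 clk=0
t8.Δ1 b=1 d=1 c=0 a=1 clk=1
t8.Δ2 b=0 d=1 c=0 a=1 clk=1
t8.Δ3 b=0 d=0 c=0 a=1 clk=1
t8.Δ4 b=0 d=0 c=1 a=1 clk=1
t9.Δ0 b=0 d=0 c=1 a=1 clk=1
t9.Δ1 b=0 d=0 c=1 a=1 clk=0
t10.Δ0 b=0 d=0 c=1 a=1 clk=0
t10.Δ1 b=0 d=0 c=1 a=1 clk=1
t10.Δ2 b=1 d=0 c=1 a=1 clk=1
t10.Δ3 b=1 d=1 c=1 a=1 clk=1
t10.Δ4 b=1 d=1 c=0 a=1 clk=1
t11.Δ0 b=1 d=1 c=0 a=1 clk=1
t11.Δ1 b=1 d=1 c=0 a=1 clk=0
t12.Δ0 b=1 d=1 c=0 a=1 clk=0
t12.Δ1 b=1 d=1 c=0 a=1 clk=1
t12.Δ2 b=0 d=1 c=0 a=1 clk=1
t12.Δ3 b=0 d=0 c=0 a=1 clk=1
t12.Δ4 b=0 d=0 c=1 a=1 clk=1
t13.Δ0 b=0 d=0 c=1 a=1 clk=1
t13.Δ1 b=0 d=0 c=1 a=1 clk=0
t14.Δ0 b=0 d=0 c=1 a=1 clk=0
t14.Δ1 b=0 d=0 c=1 a=1 clk=1
t14.Δ2 b=1 d=0 c=1 a=1 clk=1
t14.Δ3 b=1 d=1 c=1 a=1 clk=1
t14.Δ4 b=1 d=1 c=0 a=1 clk=1
t15.Δ0 b=1 d=1 c=0 a=1 clk=1
t15.Δ1 b=1 d=1 c=0 a=1 clk=0
t16.Δ0 b=1 d=1 c=0 a=1 clk=0
t16.Δ1 b=1 d=1 c=0 a=1 clk=1
t16.Δ2 b=0 d=1 c=0 a=1 clk=1
t16.Δ3 b=0 d=0 c=0 a=1 clk=1
t16.Δ4 b=0 d=0 c=1 a=1 clk=1

0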